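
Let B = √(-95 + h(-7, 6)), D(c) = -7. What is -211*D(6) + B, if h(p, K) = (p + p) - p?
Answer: 1477 + I*√102 ≈ 1477.0 + 10.1*I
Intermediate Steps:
h(p, K) = p (h(p, K) = 2*p - p = p)
B = I*√102 (B = √(-95 - 7) = √(-102) = I*√102 ≈ 10.1*I)
-211*D(6) + B = -211*(-7) + I*√102 = 1477 + I*√102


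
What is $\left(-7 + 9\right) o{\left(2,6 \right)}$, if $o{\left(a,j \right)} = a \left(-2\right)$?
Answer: $-8$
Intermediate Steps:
$o{\left(a,j \right)} = - 2 a$
$\left(-7 + 9\right) o{\left(2,6 \right)} = \left(-7 + 9\right) \left(\left(-2\right) 2\right) = 2 \left(-4\right) = -8$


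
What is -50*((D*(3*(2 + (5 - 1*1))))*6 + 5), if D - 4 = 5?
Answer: -48850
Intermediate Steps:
D = 9 (D = 4 + 5 = 9)
-50*((D*(3*(2 + (5 - 1*1))))*6 + 5) = -50*((9*(3*(2 + (5 - 1*1))))*6 + 5) = -50*((9*(3*(2 + (5 - 1))))*6 + 5) = -50*((9*(3*(2 + 4)))*6 + 5) = -50*((9*(3*6))*6 + 5) = -50*((9*18)*6 + 5) = -50*(162*6 + 5) = -50*(972 + 5) = -50*977 = -48850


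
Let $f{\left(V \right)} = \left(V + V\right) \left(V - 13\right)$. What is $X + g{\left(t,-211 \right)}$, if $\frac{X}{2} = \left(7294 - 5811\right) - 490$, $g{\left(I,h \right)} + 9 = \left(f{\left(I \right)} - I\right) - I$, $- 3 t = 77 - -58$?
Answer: $7287$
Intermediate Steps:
$t = -45$ ($t = - \frac{77 - -58}{3} = - \frac{77 + 58}{3} = \left(- \frac{1}{3}\right) 135 = -45$)
$f{\left(V \right)} = 2 V \left(-13 + V\right)$
$g{\left(I,h \right)} = -9 - 2 I + 2 I \left(-13 + I\right)$ ($g{\left(I,h \right)} = -9 - \left(2 I - 2 I \left(-13 + I\right)\right) = -9 + \left(- 2 I + 2 I \left(-13 + I\right)\right) = -9 - 2 I + 2 I \left(-13 + I\right)$)
$X = 1986$ ($X = 2 \left(\left(7294 - 5811\right) - 490\right) = 2 \left(1483 - 490\right) = 2 \cdot 993 = 1986$)
$X + g{\left(t,-211 \right)} = 1986 - \left(-1251 - 4050\right) = 1986 + \left(-9 + 1260 + 2 \cdot 2025\right) = 1986 + \left(-9 + 1260 + 4050\right) = 1986 + 5301 = 7287$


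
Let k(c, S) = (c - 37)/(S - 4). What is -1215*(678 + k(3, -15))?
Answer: -15692940/19 ≈ -8.2594e+5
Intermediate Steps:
k(c, S) = (-37 + c)/(-4 + S)
-1215*(678 + k(3, -15)) = -1215*(678 + (-37 + 3)/(-4 - 15)) = -1215*(678 - 34/(-19)) = -1215*(678 - 1/19*(-34)) = -1215*(678 + 34/19) = -1215*12916/19 = -15692940/19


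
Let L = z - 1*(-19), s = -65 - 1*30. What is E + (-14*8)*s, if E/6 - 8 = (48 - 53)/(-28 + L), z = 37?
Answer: 149617/14 ≈ 10687.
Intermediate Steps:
s = -95 (s = -65 - 30 = -95)
L = 56 (L = 37 - 1*(-19) = 37 + 19 = 56)
E = 657/14 (E = 48 + 6*((48 - 53)/(-28 + 56)) = 48 + 6*(-5/28) = 48 - 15/14 = 657/14 ≈ 46.929)
E + (-14*8)*s = 657/14 - 14*8*(-95) = 657/14 - 112*(-95) = 657/14 + 10640 = 149617/14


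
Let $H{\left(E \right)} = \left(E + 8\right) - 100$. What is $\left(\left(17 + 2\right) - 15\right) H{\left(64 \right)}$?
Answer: $-112$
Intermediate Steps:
$H{\left(E \right)} = -92 + E$ ($H{\left(E \right)} = \left(8 + E\right) - 100 = -92 + E$)
$\left(\left(17 + 2\right) - 15\right) H{\left(64 \right)} = \left(\left(17 + 2\right) - 15\right) \left(-92 + 64\right) = \left(19 - 15\right) \left(-28\right) = 4 \left(-28\right) = -112$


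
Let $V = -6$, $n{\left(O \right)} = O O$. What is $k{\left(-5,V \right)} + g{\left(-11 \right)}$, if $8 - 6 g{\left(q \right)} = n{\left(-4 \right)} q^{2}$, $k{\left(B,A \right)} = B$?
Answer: $- \frac{979}{3} \approx -326.33$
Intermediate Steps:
$n{\left(O \right)} = O^{2}$
$g{\left(q \right)} = \frac{4}{3} - \frac{8 q^{2}}{3}$ ($g{\left(q \right)} = \frac{4}{3} - \frac{\left(-4\right)^{2} q^{2}}{6} = \frac{4}{3} - \frac{16 q^{2}}{6} = \frac{4}{3} - \frac{8 q^{2}}{3}$)
$k{\left(-5,V \right)} + g{\left(-11 \right)} = -5 + \left(\frac{4}{3} - \frac{8 \left(-11\right)^{2}}{3}\right) = -5 + \left(\frac{4}{3} - \frac{968}{3}\right) = -5 - \frac{964}{3} = - \frac{979}{3}$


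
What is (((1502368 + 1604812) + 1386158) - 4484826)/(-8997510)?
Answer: -4256/4498755 ≈ -0.00094604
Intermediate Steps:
(((1502368 + 1604812) + 1386158) - 4484826)/(-8997510) = ((3107180 + 1386158) - 4484826)*(-1/8997510) = (4493338 - 4484826)*(-1/8997510) = 8512*(-1/8997510) = -4256/4498755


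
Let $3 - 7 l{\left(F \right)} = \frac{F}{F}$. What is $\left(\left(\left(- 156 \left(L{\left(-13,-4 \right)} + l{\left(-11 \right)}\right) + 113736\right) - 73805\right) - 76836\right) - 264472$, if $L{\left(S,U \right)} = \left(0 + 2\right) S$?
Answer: $- \frac{2081559}{7} \approx -2.9737 \cdot 10^{5}$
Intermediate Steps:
$l{\left(F \right)} = \frac{2}{7}$ ($l{\left(F \right)} = \frac{3}{7} - \frac{F \frac{1}{F}}{7} = \frac{3}{7} - \frac{1}{7} = \frac{2}{7}$)
$L{\left(S,U \right)} = 2 S$
$\left(\left(\left(- 156 \left(L{\left(-13,-4 \right)} + l{\left(-11 \right)}\right) + 113736\right) - 73805\right) - 76836\right) - 264472 = \left(\left(\left(- 156 \left(2 \left(-13\right) + \frac{2}{7}\right) + 113736\right) - 73805\right) - 76836\right) - 264472 = \left(\left(\left(- 156 \left(-26 + \frac{2}{7}\right) + 113736\right) - 73805\right) - 76836\right) - 264472 = \left(\left(\left(\left(-156\right) \left(- \frac{180}{7}\right) + 113736\right) - 73805\right) - 76836\right) - 264472 = \left(\left(\left(\frac{28080}{7} + 113736\right) - 73805\right) - 76836\right) - 264472 = \left(\left(\frac{824232}{7} - 73805\right) - 76836\right) - 264472 = \left(\frac{307597}{7} - 76836\right) - 264472 = - \frac{230255}{7} - 264472 = - \frac{2081559}{7}$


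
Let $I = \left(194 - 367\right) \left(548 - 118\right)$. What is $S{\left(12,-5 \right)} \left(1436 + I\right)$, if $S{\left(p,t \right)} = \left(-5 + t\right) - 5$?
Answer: $1094310$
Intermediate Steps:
$S{\left(p,t \right)} = -10 + t$
$I = -74390$ ($I = \left(-173\right) 430 = -74390$)
$S{\left(12,-5 \right)} \left(1436 + I\right) = \left(-10 - 5\right) \left(1436 - 74390\right) = \left(-15\right) \left(-72954\right) = 1094310$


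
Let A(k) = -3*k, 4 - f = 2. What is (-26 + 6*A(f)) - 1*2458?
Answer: -2520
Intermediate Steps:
f = 2 (f = 4 - 1*2 = 4 - 2 = 2)
(-26 + 6*A(f)) - 1*2458 = (-26 + 6*(-3*2)) - 1*2458 = (-26 + 6*(-6)) - 2458 = (-26 - 36) - 2458 = -62 - 2458 = -2520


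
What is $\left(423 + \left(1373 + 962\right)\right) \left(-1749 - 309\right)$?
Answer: $-5675964$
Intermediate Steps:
$\left(423 + \left(1373 + 962\right)\right) \left(-1749 - 309\right) = \left(423 + 2335\right) \left(-2058\right) = 2758 \left(-2058\right) = -5675964$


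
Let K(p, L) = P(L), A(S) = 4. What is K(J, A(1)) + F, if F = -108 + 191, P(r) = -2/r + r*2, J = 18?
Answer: 181/2 ≈ 90.500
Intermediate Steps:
P(r) = -2/r + 2*r
F = 83
K(p, L) = -2/L + 2*L
K(J, A(1)) + F = (-2/4 + 2*4) + 83 = (-2*¼ + 8) + 83 = (-½ + 8) + 83 = 15/2 + 83 = 181/2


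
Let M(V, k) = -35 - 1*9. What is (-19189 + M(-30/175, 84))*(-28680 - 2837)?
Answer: 606166461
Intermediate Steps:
M(V, k) = -44 (M(V, k) = -35 - 9 = -44)
(-19189 + M(-30/175, 84))*(-28680 - 2837) = (-19189 - 44)*(-28680 - 2837) = -19233*(-31517) = 606166461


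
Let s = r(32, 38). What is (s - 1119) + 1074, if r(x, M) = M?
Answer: -7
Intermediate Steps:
s = 38
(s - 1119) + 1074 = (38 - 1119) + 1074 = -1081 + 1074 = -7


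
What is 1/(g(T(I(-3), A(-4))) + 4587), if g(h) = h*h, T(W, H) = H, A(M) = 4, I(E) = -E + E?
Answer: 1/4603 ≈ 0.00021725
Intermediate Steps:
I(E) = 0
g(h) = h**2
1/(g(T(I(-3), A(-4))) + 4587) = 1/(4**2 + 4587) = 1/(16 + 4587) = 1/4603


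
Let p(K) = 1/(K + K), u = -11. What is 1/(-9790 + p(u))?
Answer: -22/215381 ≈ -0.00010214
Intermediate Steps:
p(K) = 1/(2*K)
1/(-9790 + p(u)) = 1/(-9790 + (1/2)/(-11)) = 1/(-9790 + (1/2)*(-1/11)) = 1/(-9790 - 1/22) = 1/(-215381/22) = -22/215381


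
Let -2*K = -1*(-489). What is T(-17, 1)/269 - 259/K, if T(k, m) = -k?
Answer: 147655/131541 ≈ 1.1225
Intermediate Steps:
K = -489/2 (K = -(-1)*(-489)/2 = -1/2*489 = -489/2 ≈ -244.50)
T(-17, 1)/269 - 259/K = -1*(-17)/269 - 259/(-489/2) = 17*(1/269) - 259*(-2/489) = 17/269 + 518/489 = 147655/131541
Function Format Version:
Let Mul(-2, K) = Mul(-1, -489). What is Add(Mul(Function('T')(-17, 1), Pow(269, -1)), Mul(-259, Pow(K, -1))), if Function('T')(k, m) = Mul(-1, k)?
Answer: Rational(147655, 131541) ≈ 1.1225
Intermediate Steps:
K = Rational(-489, 2) (K = Mul(Rational(-1, 2), Mul(-1, -489)) = Mul(Rational(-1, 2), 489) = Rational(-489, 2) ≈ -244.50)
Add(Mul(Function('T')(-17, 1), Pow(269, -1)), Mul(-259, Pow(K, -1))) = Add(Mul(Mul(-1, -17), Pow(269, -1)), Mul(-259, Pow(Rational(-489, 2), -1))) = Add(Mul(17, Rational(1, 269)), Mul(-259, Rational(-2, 489))) = Add(Rational(17, 269), Rational(518, 489)) = Rational(147655, 131541)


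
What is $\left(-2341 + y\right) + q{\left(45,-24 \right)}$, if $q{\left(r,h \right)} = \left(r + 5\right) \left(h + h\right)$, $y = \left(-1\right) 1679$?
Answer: $-6420$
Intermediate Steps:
$y = -1679$
$q{\left(r,h \right)} = 2 h \left(5 + r\right)$ ($q{\left(r,h \right)} = \left(5 + r\right) 2 h = 2 h \left(5 + r\right)$)
$\left(-2341 + y\right) + q{\left(45,-24 \right)} = \left(-2341 - 1679\right) + 2 \left(-24\right) \left(5 + 45\right) = -4020 + 2 \left(-24\right) 50 = -4020 - 2400 = -6420$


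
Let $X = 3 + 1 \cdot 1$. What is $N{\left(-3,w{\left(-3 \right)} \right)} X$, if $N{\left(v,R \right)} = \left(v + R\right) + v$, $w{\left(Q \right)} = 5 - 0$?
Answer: $-4$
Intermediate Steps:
$w{\left(Q \right)} = 5$ ($w{\left(Q \right)} = 5 + 0 = 5$)
$N{\left(v,R \right)} = R + 2 v$ ($N{\left(v,R \right)} = \left(R + v\right) + v = R + 2 v$)
$X = 4$ ($X = 3 + 1 = 4$)
$N{\left(-3,w{\left(-3 \right)} \right)} X = \left(5 + 2 \left(-3\right)\right) 4 = \left(5 - 6\right) 4 = \left(-1\right) 4 = -4$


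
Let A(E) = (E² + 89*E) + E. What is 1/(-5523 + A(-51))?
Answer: -1/7512 ≈ -0.00013312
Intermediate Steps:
A(E) = E² + 90*E
1/(-5523 + A(-51)) = 1/(-5523 - 51*(90 - 51)) = 1/(-5523 - 51*39) = 1/(-5523 - 1989) = 1/(-7512) = -1/7512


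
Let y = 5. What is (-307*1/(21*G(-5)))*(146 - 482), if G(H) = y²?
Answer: 4912/25 ≈ 196.48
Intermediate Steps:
G(H) = 25 (G(H) = 5² = 25)
(-307*1/(21*G(-5)))*(146 - 482) = (-307/(25*21))*(146 - 482) = -307/525*(-336) = 4912/25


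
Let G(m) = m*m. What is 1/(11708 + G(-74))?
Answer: 1/17184 ≈ 5.8194e-5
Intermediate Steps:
G(m) = m²
1/(11708 + G(-74)) = 1/(11708 + (-74)²) = 1/(11708 + 5476) = 1/17184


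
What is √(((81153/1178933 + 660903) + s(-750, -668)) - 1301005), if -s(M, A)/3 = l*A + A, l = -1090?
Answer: I*√3922886348924476213/1178933 ≈ 1680.0*I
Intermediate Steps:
s(M, A) = 3267*A (s(M, A) = -3*(-1090*A + A) = -(-3267)*A = 3267*A)
√(((81153/1178933 + 660903) + s(-750, -668)) - 1301005) = √(((81153/1178933 + 660903) + 3267*(-668)) - 1301005) = √(((81153*(1/1178933) + 660903) - 2182356) - 1301005) = √(((81153/1178933 + 660903) - 2182356) - 1301005) = √((779160437652/1178933 - 2182356) - 1301005) = √(-1793691068496/1178933 - 1301005) = √(-3327488796161/1178933) = I*√3922886348924476213/1178933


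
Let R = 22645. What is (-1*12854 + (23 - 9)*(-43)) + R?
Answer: 9189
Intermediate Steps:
(-1*12854 + (23 - 9)*(-43)) + R = (-1*12854 + (23 - 9)*(-43)) + 22645 = (-12854 + 14*(-43)) + 22645 = (-12854 - 602) + 22645 = -13456 + 22645 = 9189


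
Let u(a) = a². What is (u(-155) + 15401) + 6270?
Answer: 45696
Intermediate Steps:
(u(-155) + 15401) + 6270 = ((-155)² + 15401) + 6270 = (24025 + 15401) + 6270 = 39426 + 6270 = 45696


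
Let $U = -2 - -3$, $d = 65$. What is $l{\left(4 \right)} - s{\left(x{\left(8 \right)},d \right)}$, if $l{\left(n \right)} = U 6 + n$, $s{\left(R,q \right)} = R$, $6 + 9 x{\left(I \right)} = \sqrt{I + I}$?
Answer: $\frac{92}{9} \approx 10.222$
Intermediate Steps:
$x{\left(I \right)} = - \frac{2}{3} + \frac{\sqrt{2} \sqrt{I}}{9}$ ($x{\left(I \right)} = - \frac{2}{3} + \frac{\sqrt{I + I}}{9} = - \frac{2}{3} + \frac{\sqrt{2 I}}{9} = - \frac{2}{3} + \frac{\sqrt{2} \sqrt{I}}{9}$)
$U = 1$ ($U = -2 + 3 = 1$)
$l{\left(n \right)} = 6 + n$ ($l{\left(n \right)} = 1 \cdot 6 + n = 6 + n$)
$l{\left(4 \right)} - s{\left(x{\left(8 \right)},d \right)} = \left(6 + 4\right) - \left(- \frac{2}{3} + \frac{\sqrt{2} \sqrt{8}}{9}\right) = 10 - \left(- \frac{2}{3} + \frac{\sqrt{2} \cdot 2 \sqrt{2}}{9}\right) = 10 - \left(- \frac{2}{3} + \frac{4}{9}\right) = 10 - - \frac{2}{9} = 10 + \frac{2}{9} = \frac{92}{9}$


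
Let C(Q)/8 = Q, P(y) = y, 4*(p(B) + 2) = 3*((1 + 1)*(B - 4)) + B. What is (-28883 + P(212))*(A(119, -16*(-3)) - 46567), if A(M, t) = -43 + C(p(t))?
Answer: 1318923342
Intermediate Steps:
p(B) = -8 + 7*B/4 (p(B) = -2 + (3*((1 + 1)*(B - 4)) + B)/4 = -2 + (3*(2*(-4 + B)) + B)/4 = -2 + (3*(-8 + 2*B) + B)/4 = -2 + ((-24 + 6*B) + B)/4 = -2 + (-24 + 7*B)/4 = -2 + (-6 + 7*B/4) = -8 + 7*B/4)
C(Q) = 8*Q
A(M, t) = -107 + 14*t (A(M, t) = -43 + 8*(-8 + 7*t/4) = -43 + (-64 + 14*t) = -107 + 14*t)
(-28883 + P(212))*(A(119, -16*(-3)) - 46567) = (-28883 + 212)*((-107 + 14*(-16*(-3))) - 46567) = -28671*((-107 + 14*48) - 46567) = -28671*((-107 + 672) - 46567) = -28671*(565 - 46567) = -28671*(-46002) = 1318923342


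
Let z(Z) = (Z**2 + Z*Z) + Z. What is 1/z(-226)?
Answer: 1/101926 ≈ 9.8110e-6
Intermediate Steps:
z(Z) = Z + 2*Z**2 (z(Z) = (Z**2 + Z**2) + Z = 2*Z**2 + Z = Z + 2*Z**2)
1/z(-226) = 1/(-226*(1 + 2*(-226))) = 1/(-226*(1 - 452)) = 1/(-226*(-451)) = 1/101926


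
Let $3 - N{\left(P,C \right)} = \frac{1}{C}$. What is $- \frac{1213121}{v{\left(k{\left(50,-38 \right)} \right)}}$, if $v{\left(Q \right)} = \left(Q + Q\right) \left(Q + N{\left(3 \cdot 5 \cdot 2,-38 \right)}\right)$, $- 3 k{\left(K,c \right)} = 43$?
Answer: $- \frac{207443691}{55427} \approx -3742.6$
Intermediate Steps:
$k{\left(K,c \right)} = - \frac{43}{3}$ ($k{\left(K,c \right)} = \left(- \frac{1}{3}\right) 43 = - \frac{43}{3}$)
$N{\left(P,C \right)} = 3 - \frac{1}{C}$
$v{\left(Q \right)} = 2 Q \left(\frac{115}{38} + Q\right)$ ($v{\left(Q \right)} = \left(Q + Q\right) \left(Q + \left(3 - \frac{1}{-38}\right)\right) = 2 Q \left(Q + \left(3 - - \frac{1}{38}\right)\right) = 2 Q \left(Q + \left(3 + \frac{1}{38}\right)\right) = 2 Q \left(Q + \frac{115}{38}\right) = 2 Q \left(\frac{115}{38} + Q\right)$)
$- \frac{1213121}{v{\left(k{\left(50,-38 \right)} \right)}} = - \frac{1213121}{\frac{1}{19} \left(- \frac{43}{3}\right) \left(115 + 38 \left(- \frac{43}{3}\right)\right)} = - \frac{1213121}{\frac{1}{19} \left(- \frac{43}{3}\right) \left(115 - \frac{1634}{3}\right)} = - \frac{1213121}{\frac{1}{19} \left(- \frac{43}{3}\right) \left(- \frac{1289}{3}\right)} = - \frac{1213121}{\frac{55427}{171}} = \left(-1213121\right) \frac{171}{55427} = - \frac{207443691}{55427}$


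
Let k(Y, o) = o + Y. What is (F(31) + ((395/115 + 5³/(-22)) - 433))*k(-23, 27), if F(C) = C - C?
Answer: -440470/253 ≈ -1741.0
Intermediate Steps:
k(Y, o) = Y + o
F(C) = 0
(F(31) + ((395/115 + 5³/(-22)) - 433))*k(-23, 27) = (0 + ((395/115 + 5³/(-22)) - 433))*(-23 + 27) = (0 + ((395*(1/115) + 125*(-1/22)) - 433))*4 = (0 + ((79/23 - 125/22) - 433))*4 = (0 + (-1137/506 - 433))*4 = (0 - 220235/506)*4 = -220235/506*4 = -440470/253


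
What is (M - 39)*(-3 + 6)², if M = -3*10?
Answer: -621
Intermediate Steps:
M = -30 (M = -1*30 = -30)
(M - 39)*(-3 + 6)² = (-30 - 39)*(-3 + 6)² = -69*3² = -69*9 = -621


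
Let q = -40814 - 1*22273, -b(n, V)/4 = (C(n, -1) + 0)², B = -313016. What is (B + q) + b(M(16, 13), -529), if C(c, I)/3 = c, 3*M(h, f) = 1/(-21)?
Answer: -165861427/441 ≈ -3.7610e+5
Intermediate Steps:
M(h, f) = -1/63 (M(h, f) = (⅓)/(-21) = (⅓)*(-1/21) = -1/63)
C(c, I) = 3*c
b(n, V) = -36*n² (b(n, V) = -4*(3*n + 0)² = -4*9*n² = -36*n²)
q = -63087 (q = -40814 - 22273 = -63087)
(B + q) + b(M(16, 13), -529) = (-313016 - 63087) - 36*(-1/63)² = -376103 - 36*1/3969 = -376103 - 4/441 = -165861427/441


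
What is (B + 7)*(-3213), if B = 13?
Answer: -64260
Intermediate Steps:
(B + 7)*(-3213) = (13 + 7)*(-3213) = 20*(-3213) = -64260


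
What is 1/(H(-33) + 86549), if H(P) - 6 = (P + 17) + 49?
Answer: 1/86588 ≈ 1.1549e-5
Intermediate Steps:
H(P) = 72 + P (H(P) = 6 + ((P + 17) + 49) = 6 + ((17 + P) + 49) = 6 + (66 + P) = 72 + P)
1/(H(-33) + 86549) = 1/((72 - 33) + 86549) = 1/(39 + 86549) = 1/86588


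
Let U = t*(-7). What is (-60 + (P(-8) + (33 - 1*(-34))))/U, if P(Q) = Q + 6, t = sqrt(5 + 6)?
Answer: -5*sqrt(11)/77 ≈ -0.21537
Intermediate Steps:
t = sqrt(11) ≈ 3.3166
U = -7*sqrt(11) (U = sqrt(11)*(-7) = -7*sqrt(11) ≈ -23.216)
P(Q) = 6 + Q
(-60 + (P(-8) + (33 - 1*(-34))))/U = (-60 + ((6 - 8) + (33 - 1*(-34))))/((-7*sqrt(11))) = (-sqrt(11)/77)*(-60 + (-2 + (33 + 34))) = (-sqrt(11)/77)*(-60 + (-2 + 67)) = (-sqrt(11)/77)*(-60 + 65) = -sqrt(11)/77*5 = -5*sqrt(11)/77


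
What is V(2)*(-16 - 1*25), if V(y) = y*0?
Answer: 0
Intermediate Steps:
V(y) = 0
V(2)*(-16 - 1*25) = 0*(-16 - 1*25) = 0*(-16 - 25) = 0*(-41) = 0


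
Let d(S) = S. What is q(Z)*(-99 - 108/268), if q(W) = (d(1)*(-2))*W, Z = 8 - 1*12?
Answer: -53280/67 ≈ -795.22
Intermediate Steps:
Z = -4 (Z = 8 - 12 = -4)
q(W) = -2*W (q(W) = (1*(-2))*W = -2*W)
q(Z)*(-99 - 108/268) = (-2*(-4))*(-99 - 108/268) = 8*(-99 - 108*1/268) = 8*(-99 - 27/67) = 8*(-6660/67) = -53280/67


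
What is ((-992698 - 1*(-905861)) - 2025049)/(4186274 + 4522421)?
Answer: -2111886/8708695 ≈ -0.24250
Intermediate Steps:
((-992698 - 1*(-905861)) - 2025049)/(4186274 + 4522421) = ((-992698 + 905861) - 2025049)/8708695 = (-86837 - 2025049)*(1/8708695) = -2111886*1/8708695 = -2111886/8708695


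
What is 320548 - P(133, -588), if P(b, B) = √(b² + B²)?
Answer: 320548 - 7*√7417 ≈ 3.1995e+5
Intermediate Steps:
P(b, B) = √(B² + b²)
320548 - P(133, -588) = 320548 - √((-588)² + 133²) = 320548 - √(345744 + 17689) = 320548 - √363433 = 320548 - 7*√7417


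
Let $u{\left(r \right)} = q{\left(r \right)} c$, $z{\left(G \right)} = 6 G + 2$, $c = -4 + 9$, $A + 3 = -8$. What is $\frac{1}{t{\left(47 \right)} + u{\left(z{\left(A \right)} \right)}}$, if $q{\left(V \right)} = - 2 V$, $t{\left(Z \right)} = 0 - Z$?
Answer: $\frac{1}{593} \approx 0.0016863$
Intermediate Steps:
$t{\left(Z \right)} = - Z$
$A = -11$ ($A = -3 - 8 = -11$)
$c = 5$
$z{\left(G \right)} = 2 + 6 G$
$u{\left(r \right)} = - 10 r$ ($u{\left(r \right)} = - 2 r 5 = - 10 r$)
$\frac{1}{t{\left(47 \right)} + u{\left(z{\left(A \right)} \right)}} = \frac{1}{\left(-1\right) 47 - 10 \left(2 + 6 \left(-11\right)\right)} = \frac{1}{-47 - 10 \left(2 - 66\right)} = \frac{1}{-47 - -640} = \frac{1}{-47 + 640} = \frac{1}{593}$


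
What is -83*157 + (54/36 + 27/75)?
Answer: -651457/50 ≈ -13029.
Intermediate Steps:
-83*157 + (54/36 + 27/75) = -13031 + (54*(1/36) + 27*(1/75)) = -13031 + (3/2 + 9/25) = -13031 + 93/50 = -651457/50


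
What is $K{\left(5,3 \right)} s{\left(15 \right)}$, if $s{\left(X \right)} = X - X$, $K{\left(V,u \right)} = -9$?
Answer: $0$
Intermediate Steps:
$s{\left(X \right)} = 0$
$K{\left(5,3 \right)} s{\left(15 \right)} = \left(-9\right) 0 = 0$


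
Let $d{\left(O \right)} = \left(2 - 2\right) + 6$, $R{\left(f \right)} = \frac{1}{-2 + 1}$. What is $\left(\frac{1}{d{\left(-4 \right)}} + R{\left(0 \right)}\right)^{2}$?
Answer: $\frac{25}{36} \approx 0.69444$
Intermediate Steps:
$R{\left(f \right)} = -1$ ($R{\left(f \right)} = \frac{1}{-1} = -1$)
$d{\left(O \right)} = 6$ ($d{\left(O \right)} = 0 + 6 = 6$)
$\left(\frac{1}{d{\left(-4 \right)}} + R{\left(0 \right)}\right)^{2} = \left(\frac{1}{6} - 1\right)^{2} = \left(- \frac{5}{6}\right)^{2} = \frac{25}{36}$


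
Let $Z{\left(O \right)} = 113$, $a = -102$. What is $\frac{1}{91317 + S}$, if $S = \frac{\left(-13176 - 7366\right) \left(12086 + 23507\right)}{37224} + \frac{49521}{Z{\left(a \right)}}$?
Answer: $\frac{2103156}{151665526865} \approx 1.3867 \cdot 10^{-5}$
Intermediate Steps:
$S = - \frac{40388369587}{2103156}$ ($S = \frac{\left(-13176 - 7366\right) \left(12086 + 23507\right)}{37224} + \frac{49521}{113} = \left(-20542\right) 35593 \cdot \frac{1}{37224} + 49521 \cdot \frac{1}{113} = \left(-731151406\right) \frac{1}{37224} + \frac{49521}{113} = - \frac{365575703}{18612} + \frac{49521}{113} = - \frac{40388369587}{2103156} \approx -19204.0$)
$\frac{1}{91317 + S} = \frac{1}{91317 - \frac{40388369587}{2103156}} = \frac{1}{\frac{151665526865}{2103156}} = \frac{2103156}{151665526865}$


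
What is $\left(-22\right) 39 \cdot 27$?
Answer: $-23166$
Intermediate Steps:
$\left(-22\right) 39 \cdot 27 = \left(-858\right) 27 = -23166$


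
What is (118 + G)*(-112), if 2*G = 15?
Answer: -14056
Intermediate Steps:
G = 15/2 (G = (½)*15 = 15/2 ≈ 7.5000)
(118 + G)*(-112) = (118 + 15/2)*(-112) = (251/2)*(-112) = -14056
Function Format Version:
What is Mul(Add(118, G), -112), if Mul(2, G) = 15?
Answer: -14056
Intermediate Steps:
G = Rational(15, 2) (G = Mul(Rational(1, 2), 15) = Rational(15, 2) ≈ 7.5000)
Mul(Add(118, G), -112) = Mul(Add(118, Rational(15, 2)), -112) = Mul(Rational(251, 2), -112) = -14056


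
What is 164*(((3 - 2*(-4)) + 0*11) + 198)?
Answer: 34276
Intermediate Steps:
164*(((3 - 2*(-4)) + 0*11) + 198) = 164*(((3 + 8) + 0) + 198) = 164*((11 + 0) + 198) = 164*(11 + 198) = 164*209 = 34276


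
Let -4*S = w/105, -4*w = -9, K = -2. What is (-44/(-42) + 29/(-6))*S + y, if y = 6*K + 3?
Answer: -70401/7840 ≈ -8.9797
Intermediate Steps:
w = 9/4 (w = -¼*(-9) = 9/4 ≈ 2.2500)
y = -9 (y = 6*(-2) + 3 = -12 + 3 = -9)
S = -3/560 (S = -9/(16*105) = -¼*3/140 = -3/560 ≈ -0.0053571)
(-44/(-42) + 29/(-6))*S + y = (-44/(-42) + 29/(-6))*(-3/560) - 9 = (-44*(-1/42) + 29*(-⅙))*(-3/560) - 9 = (22/21 - 29/6)*(-3/560) - 9 = -53/14*(-3/560) - 9 = 159/7840 - 9 = -70401/7840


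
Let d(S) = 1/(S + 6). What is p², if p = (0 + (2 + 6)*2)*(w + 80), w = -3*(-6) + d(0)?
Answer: 22202944/9 ≈ 2.4670e+6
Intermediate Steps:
d(S) = 1/(6 + S)
w = 109/6 (w = -3*(-6) + 1/(6 + 0) = 18 + 1/6 = 18 + ⅙ = 109/6 ≈ 18.167)
p = 4712/3 (p = (0 + (2 + 6)*2)*(109/6 + 80) = (0 + 8*2)*(589/6) = (0 + 16)*(589/6) = 16*(589/6) = 4712/3 ≈ 1570.7)
p² = (4712/3)² = 22202944/9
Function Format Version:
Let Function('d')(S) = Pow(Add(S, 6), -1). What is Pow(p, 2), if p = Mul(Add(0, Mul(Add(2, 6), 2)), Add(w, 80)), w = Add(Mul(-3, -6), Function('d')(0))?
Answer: Rational(22202944, 9) ≈ 2.4670e+6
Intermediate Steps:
Function('d')(S) = Pow(Add(6, S), -1)
w = Rational(109, 6) (w = Add(Mul(-3, -6), Pow(Add(6, 0), -1)) = Add(18, Pow(6, -1)) = Add(18, Rational(1, 6)) = Rational(109, 6) ≈ 18.167)
p = Rational(4712, 3) (p = Mul(Add(0, Mul(Add(2, 6), 2)), Add(Rational(109, 6), 80)) = Mul(Add(0, Mul(8, 2)), Rational(589, 6)) = Mul(Add(0, 16), Rational(589, 6)) = Mul(16, Rational(589, 6)) = Rational(4712, 3) ≈ 1570.7)
Pow(p, 2) = Pow(Rational(4712, 3), 2) = Rational(22202944, 9)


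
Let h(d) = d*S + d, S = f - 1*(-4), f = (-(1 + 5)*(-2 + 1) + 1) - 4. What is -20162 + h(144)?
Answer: -19010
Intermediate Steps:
f = 3 (f = (-6*(-1) + 1) - 4 = (-1*(-6) + 1) - 4 = (6 + 1) - 4 = 7 - 4 = 3)
S = 7 (S = 3 - 1*(-4) = 3 + 4 = 7)
h(d) = 8*d (h(d) = d*7 + d = 7*d + d = 8*d)
-20162 + h(144) = -20162 + 8*144 = -20162 + 1152 = -19010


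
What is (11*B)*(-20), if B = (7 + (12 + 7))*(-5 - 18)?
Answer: 131560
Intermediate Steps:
B = -598 (B = (7 + 19)*(-23) = 26*(-23) = -598)
(11*B)*(-20) = (11*(-598))*(-20) = -6578*(-20) = 131560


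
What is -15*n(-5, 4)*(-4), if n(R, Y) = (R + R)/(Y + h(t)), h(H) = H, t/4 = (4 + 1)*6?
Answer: -150/31 ≈ -4.8387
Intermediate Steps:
t = 120 (t = 4*((4 + 1)*6) = 4*(5*6) = 4*30 = 120)
n(R, Y) = 2*R/(120 + Y) (n(R, Y) = (R + R)/(Y + 120) = (2*R)/(120 + Y) = 2*R/(120 + Y))
-15*n(-5, 4)*(-4) = -30*(-5)/(120 + 4)*(-4) = -30*(-5)/124*(-4) = -15*(-5/62)*(-4) = (75/62)*(-4) = -150/31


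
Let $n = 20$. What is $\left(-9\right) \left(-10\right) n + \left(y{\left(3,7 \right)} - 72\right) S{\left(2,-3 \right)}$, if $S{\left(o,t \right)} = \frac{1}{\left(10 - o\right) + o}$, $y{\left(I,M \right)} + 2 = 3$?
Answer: $\frac{17929}{10} \approx 1792.9$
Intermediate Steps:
$y{\left(I,M \right)} = 1$ ($y{\left(I,M \right)} = -2 + 3 = 1$)
$S{\left(o,t \right)} = \frac{1}{10}$
$\left(-9\right) \left(-10\right) n + \left(y{\left(3,7 \right)} - 72\right) S{\left(2,-3 \right)} = \left(-9\right) \left(-10\right) 20 + \left(1 - 72\right) \frac{1}{10} = 90 \cdot 20 - \frac{71}{10} = 1800 - \frac{71}{10} = \frac{17929}{10}$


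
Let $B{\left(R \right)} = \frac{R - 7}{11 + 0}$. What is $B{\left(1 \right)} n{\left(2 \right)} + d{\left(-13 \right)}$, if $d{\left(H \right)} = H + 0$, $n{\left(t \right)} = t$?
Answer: $- \frac{155}{11} \approx -14.091$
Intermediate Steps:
$B{\left(R \right)} = - \frac{7}{11} + \frac{R}{11}$ ($B{\left(R \right)} = \frac{-7 + R}{11} = \left(-7 + R\right) \frac{1}{11} = - \frac{7}{11} + \frac{R}{11}$)
$d{\left(H \right)} = H$
$B{\left(1 \right)} n{\left(2 \right)} + d{\left(-13 \right)} = \left(- \frac{7}{11} + \frac{1}{11} \cdot 1\right) 2 - 13 = \left(- \frac{7}{11} + \frac{1}{11}\right) 2 - 13 = \left(- \frac{6}{11}\right) 2 - 13 = - \frac{12}{11} - 13 = - \frac{155}{11}$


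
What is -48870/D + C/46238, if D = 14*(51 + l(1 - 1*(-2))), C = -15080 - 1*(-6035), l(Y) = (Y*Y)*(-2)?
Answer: -377304975/3560326 ≈ -105.97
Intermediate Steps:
l(Y) = -2*Y² (l(Y) = Y²*(-2) = -2*Y²)
C = -9045 (C = -15080 + 6035 = -9045)
D = 462 (D = 14*(51 - 2*(1 - 1*(-2))²) = 14*(51 - 2*(1 + 2)²) = 14*(51 - 2*3²) = 14*(51 - 2*9) = 14*(51 - 18) = 14*33 = 462)
-48870/D + C/46238 = -48870/462 - 9045/46238 = -48870*1/462 - 9045*1/46238 = -8145/77 - 9045/46238 = -377304975/3560326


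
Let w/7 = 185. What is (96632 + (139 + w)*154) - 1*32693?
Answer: 284775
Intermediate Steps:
w = 1295 (w = 7*185 = 1295)
(96632 + (139 + w)*154) - 1*32693 = (96632 + (139 + 1295)*154) - 1*32693 = (96632 + 1434*154) - 32693 = (96632 + 220836) - 32693 = 317468 - 32693 = 284775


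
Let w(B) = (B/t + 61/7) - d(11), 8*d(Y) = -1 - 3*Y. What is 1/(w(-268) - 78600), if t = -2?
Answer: -28/2196685 ≈ -1.2746e-5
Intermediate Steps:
d(Y) = -⅛ - 3*Y/8 (d(Y) = (-1 - 3*Y)/8 = -⅛ - 3*Y/8)
w(B) = 363/28 - B/2 (w(B) = (B/(-2) + 61/7) - (-⅛ - 3/8*11) = (B*(-½) + 61*(⅐)) - (-⅛ - 33/8) = (-B/2 + 61/7) - 1*(-17/4) = (61/7 - B/2) + 17/4 = 363/28 - B/2)
1/(w(-268) - 78600) = 1/((363/28 - ½*(-268)) - 78600) = 1/((363/28 + 134) - 78600) = 1/(4115/28 - 78600) = 1/(-2196685/28) = -28/2196685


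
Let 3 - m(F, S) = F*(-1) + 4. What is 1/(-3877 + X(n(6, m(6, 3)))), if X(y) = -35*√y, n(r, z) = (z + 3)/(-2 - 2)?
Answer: I/(-3877*I + 35*√2) ≈ -0.00025789 + 3.2925e-6*I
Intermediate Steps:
m(F, S) = -1 + F (m(F, S) = 3 - (F*(-1) + 4) = 3 - (-F + 4) = 3 - (4 - F) = 3 + (-4 + F) = -1 + F)
n(r, z) = -¾ - z/4 (n(r, z) = (3 + z)/(-4) = (3 + z)*(-¼) = -¾ - z/4)
1/(-3877 + X(n(6, m(6, 3)))) = 1/(-3877 - 35*√(-¾ - (-1 + 6)/4)) = 1/(-3877 - 35*√(-¾ - ¼*5)) = 1/(-3877 - 35*√(-¾ - 5/4)) = 1/(-3877 - 35*I*√2)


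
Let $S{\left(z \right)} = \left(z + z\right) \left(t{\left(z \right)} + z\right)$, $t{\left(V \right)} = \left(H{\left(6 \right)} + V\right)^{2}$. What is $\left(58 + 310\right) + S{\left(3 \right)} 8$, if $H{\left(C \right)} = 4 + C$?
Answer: $8624$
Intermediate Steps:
$t{\left(V \right)} = \left(10 + V\right)^{2}$ ($t{\left(V \right)} = \left(\left(4 + 6\right) + V\right)^{2} = \left(10 + V\right)^{2}$)
$S{\left(z \right)} = 2 z \left(z + \left(10 + z\right)^{2}\right)$ ($S{\left(z \right)} = \left(z + z\right) \left(\left(10 + z\right)^{2} + z\right) = 2 z \left(z + \left(10 + z\right)^{2}\right)$)
$\left(58 + 310\right) + S{\left(3 \right)} 8 = \left(58 + 310\right) + 2 \cdot 3 \left(3 + \left(10 + 3\right)^{2}\right) 8 = 368 + 2 \cdot 3 \left(3 + 13^{2}\right) 8 = 368 + 2 \cdot 3 \left(3 + 169\right) 8 = 368 + 2 \cdot 3 \cdot 172 \cdot 8 = 368 + 1032 \cdot 8 = 368 + 8256 = 8624$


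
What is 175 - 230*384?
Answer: -88145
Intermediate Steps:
175 - 230*384 = 175 - 88320 = -88145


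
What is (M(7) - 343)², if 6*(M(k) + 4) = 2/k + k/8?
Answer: 13578541729/112896 ≈ 1.2027e+5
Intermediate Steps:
M(k) = -4 + 1/(3*k) + k/48 (M(k) = -4 + (2/k + k/8)/6 = -4 + (1/(3*k) + k/48) = -4 + 1/(3*k) + k/48)
(M(7) - 343)² = ((1/48)*(16 + 7*(-192 + 7))/7 - 343)² = ((1/48)*(⅐)*(16 + 7*(-185)) - 343)² = ((1/48)*(⅐)*(16 - 1295) - 343)² = ((1/48)*(⅐)*(-1279) - 343)² = (-1279/336 - 343)² = (-116527/336)² = 13578541729/112896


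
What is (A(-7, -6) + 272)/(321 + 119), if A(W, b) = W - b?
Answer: 271/440 ≈ 0.61591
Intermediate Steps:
(A(-7, -6) + 272)/(321 + 119) = ((-7 - 1*(-6)) + 272)/(321 + 119) = ((-7 + 6) + 272)/440 = (-1 + 272)*(1/440) = 271*(1/440) = 271/440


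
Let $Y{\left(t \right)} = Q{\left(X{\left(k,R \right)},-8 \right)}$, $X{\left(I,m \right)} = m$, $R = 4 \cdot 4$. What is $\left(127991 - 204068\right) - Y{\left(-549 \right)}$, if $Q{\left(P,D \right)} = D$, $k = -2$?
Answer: $-76069$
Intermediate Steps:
$R = 16$
$Y{\left(t \right)} = -8$
$\left(127991 - 204068\right) - Y{\left(-549 \right)} = \left(127991 - 204068\right) - -8 = \left(127991 - 204068\right) + 8 = -76077 + 8 = -76069$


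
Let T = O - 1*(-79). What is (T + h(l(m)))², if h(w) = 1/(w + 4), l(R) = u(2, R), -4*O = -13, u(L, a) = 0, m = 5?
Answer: 27225/4 ≈ 6806.3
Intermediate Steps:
O = 13/4 (O = -¼*(-13) = 13/4 ≈ 3.2500)
l(R) = 0
h(w) = 1/(4 + w)
T = 329/4 (T = 13/4 - 1*(-79) = 13/4 + 79 = 329/4 ≈ 82.250)
(T + h(l(m)))² = (329/4 + 1/(4 + 0))² = (329/4 + 1/4)² = (329/4 + ¼)² = (165/2)² = 27225/4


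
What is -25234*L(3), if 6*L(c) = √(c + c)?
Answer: -12617*√6/3 ≈ -10302.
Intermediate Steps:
L(c) = √2*√c/6 (L(c) = √(c + c)/6 = √(2*c)/6 = (√2*√c)/6 = √2*√c/6)
-25234*L(3) = -12617*√2*√3/3 = -12617*√6/3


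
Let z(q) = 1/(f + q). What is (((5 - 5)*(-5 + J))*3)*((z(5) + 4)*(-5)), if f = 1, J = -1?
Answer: 0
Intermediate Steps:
z(q) = 1/(1 + q)
(((5 - 5)*(-5 + J))*3)*((z(5) + 4)*(-5)) = (((5 - 5)*(-5 - 1))*3)*((1/(1 + 5) + 4)*(-5)) = ((0*(-6))*3)*((1/6 + 4)*(-5)) = (0*3)*((⅙ + 4)*(-5)) = 0*((25/6)*(-5)) = 0*(-125/6) = 0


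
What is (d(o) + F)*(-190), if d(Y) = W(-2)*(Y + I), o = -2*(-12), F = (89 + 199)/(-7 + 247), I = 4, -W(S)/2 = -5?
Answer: -53428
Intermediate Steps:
W(S) = 10 (W(S) = -2*(-5) = 10)
F = 6/5 (F = 288/240 = 288*(1/240) = 6/5 ≈ 1.2000)
o = 24
d(Y) = 40 + 10*Y (d(Y) = 10*(Y + 4) = 10*(4 + Y) = 40 + 10*Y)
(d(o) + F)*(-190) = ((40 + 10*24) + 6/5)*(-190) = ((40 + 240) + 6/5)*(-190) = (280 + 6/5)*(-190) = (1406/5)*(-190) = -53428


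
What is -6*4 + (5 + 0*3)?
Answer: -19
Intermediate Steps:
-6*4 + (5 + 0*3) = -24 + (5 + 0) = -24 + 5 = -19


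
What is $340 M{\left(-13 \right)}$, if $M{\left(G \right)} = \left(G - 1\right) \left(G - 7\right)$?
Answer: $95200$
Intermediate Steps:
$M{\left(G \right)} = \left(-1 + G\right) \left(-7 + G\right)$
$340 M{\left(-13 \right)} = 340 \left(7 + \left(-13\right)^{2} - -104\right) = 340 \left(7 + 169 + 104\right) = 340 \cdot 280 = 95200$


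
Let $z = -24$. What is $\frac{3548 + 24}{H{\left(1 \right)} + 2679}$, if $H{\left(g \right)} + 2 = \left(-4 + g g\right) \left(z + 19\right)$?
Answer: $\frac{893}{673} \approx 1.3269$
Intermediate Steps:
$H{\left(g \right)} = 18 - 5 g^{2}$ ($H{\left(g \right)} = -2 + \left(-4 + g g\right) \left(-24 + 19\right) = -2 + \left(-4 + g^{2}\right) \left(-5\right) = -2 - \left(-20 + 5 g^{2}\right) = 18 - 5 g^{2}$)
$\frac{3548 + 24}{H{\left(1 \right)} + 2679} = \frac{3548 + 24}{\left(18 - 5 \cdot 1^{2}\right) + 2679} = \frac{3572}{\left(18 - 5\right) + 2679} = \frac{3572}{13 + 2679} = \frac{3572}{2692} = 3572 \cdot \frac{1}{2692} = \frac{893}{673}$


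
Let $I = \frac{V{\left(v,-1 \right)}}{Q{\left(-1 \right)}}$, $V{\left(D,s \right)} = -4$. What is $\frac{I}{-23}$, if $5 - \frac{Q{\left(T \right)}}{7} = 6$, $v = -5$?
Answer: $- \frac{4}{161} \approx -0.024845$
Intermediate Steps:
$Q{\left(T \right)} = -7$ ($Q{\left(T \right)} = 35 - 42 = -7$)
$I = \frac{4}{7}$ ($I = - \frac{4}{-7} = \left(-4\right) \left(- \frac{1}{7}\right) = \frac{4}{7} \approx 0.57143$)
$\frac{I}{-23} = \frac{4}{7 \left(-23\right)} = \frac{4}{7} \left(- \frac{1}{23}\right) = - \frac{4}{161}$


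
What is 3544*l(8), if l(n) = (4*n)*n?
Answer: 907264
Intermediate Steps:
l(n) = 4*n²
3544*l(8) = 3544*(4*8²) = 3544*(4*64) = 3544*256 = 907264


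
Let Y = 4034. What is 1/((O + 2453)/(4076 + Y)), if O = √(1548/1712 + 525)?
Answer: 1702911848/515028073 - 3244*√24084309/515028073 ≈ 3.2755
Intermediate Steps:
O = √24084309/214 (O = √(1548*(1/1712) + 525) = √(387/428 + 525) = √(225087/428) = √24084309/214 ≈ 22.933)
1/((O + 2453)/(4076 + Y)) = 1/((√24084309/214 + 2453)/(4076 + 4034)) = 1/((2453 + √24084309/214)/8110) = 1/((2453 + √24084309/214)*(1/8110)) = 1/(2453/8110 + √24084309/1735540)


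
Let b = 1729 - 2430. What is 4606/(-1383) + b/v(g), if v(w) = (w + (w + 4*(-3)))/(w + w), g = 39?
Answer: -12653945/15213 ≈ -831.79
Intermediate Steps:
b = -701
v(w) = (-12 + 2*w)/(2*w) (v(w) = (w + (w - 12))/((2*w)) = (w + (-12 + w))*(1/(2*w)) = (-12 + 2*w)*(1/(2*w)) = (-12 + 2*w)/(2*w))
4606/(-1383) + b/v(g) = 4606/(-1383) - 701*39/(-6 + 39) = 4606*(-1/1383) - 701/((1/39)*33) = -4606/1383 - 701/11/13 = -4606/1383 - 701*13/11 = -4606/1383 - 9113/11 = -12653945/15213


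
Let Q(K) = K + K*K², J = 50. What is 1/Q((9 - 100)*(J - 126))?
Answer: 1/330799590212 ≈ 3.0230e-12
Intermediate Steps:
Q(K) = K + K³
1/Q((9 - 100)*(J - 126)) = 1/((9 - 100)*(50 - 126) + ((9 - 100)*(50 - 126))³) = 1/(-91*(-76) + (-91*(-76))³) = 1/(6916 + 6916³) = 1/(6916 + 330799583296) = 1/330799590212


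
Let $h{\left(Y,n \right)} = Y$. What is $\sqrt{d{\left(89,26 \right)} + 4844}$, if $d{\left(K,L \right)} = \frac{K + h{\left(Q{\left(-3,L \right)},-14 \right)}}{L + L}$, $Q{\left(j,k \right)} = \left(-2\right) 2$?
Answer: $\frac{3 \sqrt{363961}}{26} \approx 69.611$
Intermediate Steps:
$Q{\left(j,k \right)} = -4$
$d{\left(K,L \right)} = \frac{-4 + K}{2 L}$ ($d{\left(K,L \right)} = \frac{K - 4}{L + L} = \frac{-4 + K}{2 L}$)
$\sqrt{d{\left(89,26 \right)} + 4844} = \sqrt{\frac{-4 + 89}{2 \cdot 26} + 4844} = \sqrt{\frac{1}{2} \cdot \frac{1}{26} \cdot 85 + 4844} = \sqrt{\frac{85}{52} + 4844} = \sqrt{\frac{251973}{52}} = \frac{3 \sqrt{363961}}{26}$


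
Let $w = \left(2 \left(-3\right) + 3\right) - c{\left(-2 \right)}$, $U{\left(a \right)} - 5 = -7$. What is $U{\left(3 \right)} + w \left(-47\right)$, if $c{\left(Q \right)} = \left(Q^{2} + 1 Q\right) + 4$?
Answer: $421$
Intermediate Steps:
$U{\left(a \right)} = -2$ ($U{\left(a \right)} = 5 - 7 = -2$)
$c{\left(Q \right)} = 4 + Q + Q^{2}$ ($c{\left(Q \right)} = \left(Q^{2} + Q\right) + 4 = \left(Q + Q^{2}\right) + 4 = 4 + Q + Q^{2}$)
$w = -9$ ($w = \left(2 \left(-3\right) + 3\right) - \left(4 - 2 + \left(-2\right)^{2}\right) = \left(-6 + 3\right) - \left(4 - 2 + 4\right) = -3 - 6 = -9$)
$U{\left(3 \right)} + w \left(-47\right) = -2 - -423 = -2 + 423 = 421$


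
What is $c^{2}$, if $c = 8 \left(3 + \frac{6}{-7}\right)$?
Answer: $\frac{14400}{49} \approx 293.88$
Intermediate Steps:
$c = \frac{120}{7}$ ($c = 8 \left(3 + 6 \left(- \frac{1}{7}\right)\right) = 8 \left(3 - \frac{6}{7}\right) = 8 \cdot \frac{15}{7} = \frac{120}{7} \approx 17.143$)
$c^{2} = \left(\frac{120}{7}\right)^{2} = \frac{14400}{49}$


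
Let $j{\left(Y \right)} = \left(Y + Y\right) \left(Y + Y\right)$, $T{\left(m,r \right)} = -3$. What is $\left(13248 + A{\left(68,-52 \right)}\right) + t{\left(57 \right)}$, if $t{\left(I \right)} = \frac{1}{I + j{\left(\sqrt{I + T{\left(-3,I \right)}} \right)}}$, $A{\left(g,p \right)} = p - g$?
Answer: $\frac{3583945}{273} \approx 13128.0$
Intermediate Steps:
$j{\left(Y \right)} = 4 Y^{2}$ ($j{\left(Y \right)} = 2 Y 2 Y = 4 Y^{2}$)
$t{\left(I \right)} = \frac{1}{-12 + 5 I}$ ($t{\left(I \right)} = \frac{1}{I + 4 \left(\sqrt{I - 3}\right)^{2}} = \frac{1}{I + 4 \left(\sqrt{-3 + I}\right)^{2}} = \frac{1}{I + 4 \left(-3 + I\right)} = \frac{1}{I + \left(-12 + 4 I\right)} = \frac{1}{-12 + 5 I}$)
$\left(13248 + A{\left(68,-52 \right)}\right) + t{\left(57 \right)} = \left(13248 - 120\right) + \frac{1}{-12 + 5 \cdot 57} = \left(13248 - 120\right) + \frac{1}{-12 + 285} = \left(13248 - 120\right) + \frac{1}{273} = 13128 + \frac{1}{273} = \frac{3583945}{273}$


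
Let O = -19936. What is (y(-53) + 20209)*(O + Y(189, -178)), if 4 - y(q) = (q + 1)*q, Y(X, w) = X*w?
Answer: -935311146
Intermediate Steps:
y(q) = 4 - q*(1 + q) (y(q) = 4 - (q + 1)*q = 4 - (1 + q)*q = 4 - q*(1 + q))
(y(-53) + 20209)*(O + Y(189, -178)) = ((4 - 1*(-53) - 1*(-53)²) + 20209)*(-19936 + 189*(-178)) = ((4 + 53 - 1*2809) + 20209)*(-19936 - 33642) = ((4 + 53 - 2809) + 20209)*(-53578) = (-2752 + 20209)*(-53578) = 17457*(-53578) = -935311146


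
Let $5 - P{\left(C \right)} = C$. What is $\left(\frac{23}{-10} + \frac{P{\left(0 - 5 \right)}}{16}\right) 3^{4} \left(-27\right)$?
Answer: $\frac{146529}{40} \approx 3663.2$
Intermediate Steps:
$P{\left(C \right)} = 5 - C$
$\left(\frac{23}{-10} + \frac{P{\left(0 - 5 \right)}}{16}\right) 3^{4} \left(-27\right) = \left(\frac{23}{-10} + \frac{5 - \left(0 - 5\right)}{16}\right) 3^{4} \left(-27\right) = \left(23 \left(- \frac{1}{10}\right) + \left(5 - \left(0 - 5\right)\right) \frac{1}{16}\right) 81 \left(-27\right) = \left(- \frac{23}{10} + \left(5 - -5\right) \frac{1}{16}\right) 81 \left(-27\right) = \left(- \frac{23}{10} + \left(5 + 5\right) \frac{1}{16}\right) 81 \left(-27\right) = \left(- \frac{23}{10} + 10 \cdot \frac{1}{16}\right) 81 \left(-27\right) = \left(- \frac{23}{10} + \frac{5}{8}\right) 81 \left(-27\right) = \left(- \frac{67}{40}\right) 81 \left(-27\right) = \left(- \frac{5427}{40}\right) \left(-27\right) = \frac{146529}{40}$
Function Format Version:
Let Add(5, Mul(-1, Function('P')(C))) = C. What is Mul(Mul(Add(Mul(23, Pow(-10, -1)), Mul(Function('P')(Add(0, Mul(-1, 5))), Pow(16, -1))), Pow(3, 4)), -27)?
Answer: Rational(146529, 40) ≈ 3663.2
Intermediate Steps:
Function('P')(C) = Add(5, Mul(-1, C))
Mul(Mul(Add(Mul(23, Pow(-10, -1)), Mul(Function('P')(Add(0, Mul(-1, 5))), Pow(16, -1))), Pow(3, 4)), -27) = Mul(Mul(Add(Mul(23, Pow(-10, -1)), Mul(Add(5, Mul(-1, Add(0, Mul(-1, 5)))), Pow(16, -1))), Pow(3, 4)), -27) = Mul(Mul(Add(Mul(23, Rational(-1, 10)), Mul(Add(5, Mul(-1, Add(0, -5))), Rational(1, 16))), 81), -27) = Mul(Mul(Add(Rational(-23, 10), Mul(Add(5, Mul(-1, -5)), Rational(1, 16))), 81), -27) = Mul(Mul(Add(Rational(-23, 10), Mul(Add(5, 5), Rational(1, 16))), 81), -27) = Mul(Mul(Add(Rational(-23, 10), Mul(10, Rational(1, 16))), 81), -27) = Mul(Mul(Add(Rational(-23, 10), Rational(5, 8)), 81), -27) = Mul(Mul(Rational(-67, 40), 81), -27) = Mul(Rational(-5427, 40), -27) = Rational(146529, 40)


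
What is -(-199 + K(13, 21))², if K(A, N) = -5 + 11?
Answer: -37249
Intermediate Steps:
K(A, N) = 6
-(-199 + K(13, 21))² = -(-199 + 6)² = -1*(-193)² = -1*37249 = -37249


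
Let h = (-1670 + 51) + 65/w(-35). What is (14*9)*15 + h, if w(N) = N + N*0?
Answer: 1884/7 ≈ 269.14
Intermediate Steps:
w(N) = N (w(N) = N + 0 = N)
h = -11346/7 (h = (-1670 + 51) + 65/(-35) = -1619 + 65*(-1/35) = -1619 - 13/7 = -11346/7 ≈ -1620.9)
(14*9)*15 + h = (14*9)*15 - 11346/7 = 126*15 - 11346/7 = 1890 - 11346/7 = 1884/7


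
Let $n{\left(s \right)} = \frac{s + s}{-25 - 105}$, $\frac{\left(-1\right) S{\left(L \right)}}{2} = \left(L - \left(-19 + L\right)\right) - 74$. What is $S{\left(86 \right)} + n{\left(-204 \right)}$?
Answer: $\frac{7354}{65} \approx 113.14$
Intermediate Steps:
$S{\left(L \right)} = 110$ ($S{\left(L \right)} = - 2 \left(\left(L - \left(-19 + L\right)\right) - 74\right) = - 2 \left(19 - 74\right) = \left(-2\right) \left(-55\right) = 110$)
$n{\left(s \right)} = - \frac{s}{65}$ ($n{\left(s \right)} = \frac{2 s}{-130} = 2 s \left(- \frac{1}{130}\right) = - \frac{s}{65}$)
$S{\left(86 \right)} + n{\left(-204 \right)} = 110 - - \frac{204}{65} = 110 + \frac{204}{65} = \frac{7354}{65}$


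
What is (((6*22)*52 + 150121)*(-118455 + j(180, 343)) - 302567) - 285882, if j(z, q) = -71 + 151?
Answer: -18583687824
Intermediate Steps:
j(z, q) = 80
(((6*22)*52 + 150121)*(-118455 + j(180, 343)) - 302567) - 285882 = (((6*22)*52 + 150121)*(-118455 + 80) - 302567) - 285882 = ((132*52 + 150121)*(-118375) - 302567) - 285882 = ((6864 + 150121)*(-118375) - 302567) - 285882 = (156985*(-118375) - 302567) - 285882 = (-18583099375 - 302567) - 285882 = -18583401942 - 285882 = -18583687824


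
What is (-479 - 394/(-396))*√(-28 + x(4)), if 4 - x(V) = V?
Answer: -94645*I*√7/99 ≈ -2529.4*I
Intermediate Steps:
x(V) = 4 - V
(-479 - 394/(-396))*√(-28 + x(4)) = (-479 - 394/(-396))*√(-28 + (4 - 1*4)) = (-479 - 394*(-1/396))*√(-28 + (4 - 4)) = (-479 + 197/198)*√(-28 + 0) = -94645*I*√7/99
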